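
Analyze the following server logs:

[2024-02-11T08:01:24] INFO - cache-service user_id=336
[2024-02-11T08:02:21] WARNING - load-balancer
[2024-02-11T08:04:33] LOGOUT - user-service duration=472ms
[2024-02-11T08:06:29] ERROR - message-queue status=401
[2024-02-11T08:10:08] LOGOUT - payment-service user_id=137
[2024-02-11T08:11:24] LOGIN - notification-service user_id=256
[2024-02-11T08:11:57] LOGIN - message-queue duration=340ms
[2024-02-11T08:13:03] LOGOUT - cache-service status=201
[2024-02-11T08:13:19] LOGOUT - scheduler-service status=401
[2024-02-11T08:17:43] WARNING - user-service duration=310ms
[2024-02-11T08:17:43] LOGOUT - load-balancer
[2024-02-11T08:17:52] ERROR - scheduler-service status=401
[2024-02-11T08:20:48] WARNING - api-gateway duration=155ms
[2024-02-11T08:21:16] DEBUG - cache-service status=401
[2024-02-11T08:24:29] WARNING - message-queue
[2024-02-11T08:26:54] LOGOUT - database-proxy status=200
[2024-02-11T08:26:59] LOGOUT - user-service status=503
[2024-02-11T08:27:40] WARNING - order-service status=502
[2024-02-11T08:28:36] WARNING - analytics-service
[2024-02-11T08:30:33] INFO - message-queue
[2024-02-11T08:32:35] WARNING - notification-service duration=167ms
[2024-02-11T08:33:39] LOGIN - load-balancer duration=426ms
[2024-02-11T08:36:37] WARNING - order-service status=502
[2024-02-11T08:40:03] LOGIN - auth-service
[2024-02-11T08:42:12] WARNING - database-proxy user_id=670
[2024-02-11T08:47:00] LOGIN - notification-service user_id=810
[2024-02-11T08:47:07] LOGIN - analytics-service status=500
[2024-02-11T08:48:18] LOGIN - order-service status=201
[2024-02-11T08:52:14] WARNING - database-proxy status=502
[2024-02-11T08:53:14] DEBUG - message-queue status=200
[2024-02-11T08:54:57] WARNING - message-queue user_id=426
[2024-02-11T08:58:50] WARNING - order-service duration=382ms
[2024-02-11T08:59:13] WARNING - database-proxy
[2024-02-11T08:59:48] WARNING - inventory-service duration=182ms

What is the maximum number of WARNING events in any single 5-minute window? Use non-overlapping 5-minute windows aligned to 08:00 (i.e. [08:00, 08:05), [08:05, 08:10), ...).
3

To find the burst window:

1. Divide the log period into non-overlapping 5-minute windows starting at 08:00
2. Count WARNING events in each window
3. Find the window with maximum count
4. Maximum events in a window: 3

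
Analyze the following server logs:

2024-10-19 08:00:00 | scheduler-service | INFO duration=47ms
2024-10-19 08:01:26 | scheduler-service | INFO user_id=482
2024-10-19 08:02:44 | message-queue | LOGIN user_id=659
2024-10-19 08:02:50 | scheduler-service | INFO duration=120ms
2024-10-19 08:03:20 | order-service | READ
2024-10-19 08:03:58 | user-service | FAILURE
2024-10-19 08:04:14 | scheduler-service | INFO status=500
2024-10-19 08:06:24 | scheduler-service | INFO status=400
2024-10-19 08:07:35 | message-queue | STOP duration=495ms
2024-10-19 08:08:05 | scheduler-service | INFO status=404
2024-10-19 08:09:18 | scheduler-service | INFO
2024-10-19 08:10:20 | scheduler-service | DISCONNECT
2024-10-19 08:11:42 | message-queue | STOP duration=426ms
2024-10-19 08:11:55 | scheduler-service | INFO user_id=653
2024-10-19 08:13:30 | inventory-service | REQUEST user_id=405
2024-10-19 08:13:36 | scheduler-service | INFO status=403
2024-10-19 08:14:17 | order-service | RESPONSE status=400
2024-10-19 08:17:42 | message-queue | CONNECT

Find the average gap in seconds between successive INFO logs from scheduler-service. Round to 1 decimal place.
102.0

To calculate average interval:

1. Find all INFO events for scheduler-service in order
2. Calculate time gaps between consecutive events
3. Compute mean of gaps: 816 / 8 = 102.0 seconds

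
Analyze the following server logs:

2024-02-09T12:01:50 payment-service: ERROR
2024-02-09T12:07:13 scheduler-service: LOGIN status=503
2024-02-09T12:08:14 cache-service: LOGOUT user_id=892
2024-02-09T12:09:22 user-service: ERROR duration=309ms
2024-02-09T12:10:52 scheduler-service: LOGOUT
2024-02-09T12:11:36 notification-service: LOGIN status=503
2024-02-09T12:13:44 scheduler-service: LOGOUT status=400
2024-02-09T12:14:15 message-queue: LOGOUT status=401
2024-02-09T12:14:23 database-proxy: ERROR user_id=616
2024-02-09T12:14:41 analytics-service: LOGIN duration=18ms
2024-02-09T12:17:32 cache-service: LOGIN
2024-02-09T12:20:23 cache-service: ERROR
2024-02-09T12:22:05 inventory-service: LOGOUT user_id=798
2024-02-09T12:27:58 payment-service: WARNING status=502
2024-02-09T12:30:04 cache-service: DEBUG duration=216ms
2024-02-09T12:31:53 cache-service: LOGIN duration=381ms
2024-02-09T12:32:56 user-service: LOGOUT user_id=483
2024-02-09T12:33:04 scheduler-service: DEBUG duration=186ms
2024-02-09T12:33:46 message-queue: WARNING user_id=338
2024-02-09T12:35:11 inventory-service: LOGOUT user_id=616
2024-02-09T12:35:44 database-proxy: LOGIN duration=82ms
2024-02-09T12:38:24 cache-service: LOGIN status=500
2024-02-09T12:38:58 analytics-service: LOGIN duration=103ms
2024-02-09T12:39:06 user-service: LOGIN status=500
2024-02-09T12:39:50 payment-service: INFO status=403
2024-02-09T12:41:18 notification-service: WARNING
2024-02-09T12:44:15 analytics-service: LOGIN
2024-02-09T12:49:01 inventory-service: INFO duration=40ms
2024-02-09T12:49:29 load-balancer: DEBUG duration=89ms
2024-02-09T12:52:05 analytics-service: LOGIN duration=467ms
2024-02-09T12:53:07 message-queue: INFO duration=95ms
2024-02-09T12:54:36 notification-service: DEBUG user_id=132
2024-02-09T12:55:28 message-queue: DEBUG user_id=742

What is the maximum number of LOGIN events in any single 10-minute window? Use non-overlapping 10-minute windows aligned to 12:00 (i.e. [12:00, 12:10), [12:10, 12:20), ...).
5

To find the burst window:

1. Divide the log period into non-overlapping 10-minute windows starting at 12:00
2. Count LOGIN events in each window
3. Find the window with maximum count
4. Maximum events in a window: 5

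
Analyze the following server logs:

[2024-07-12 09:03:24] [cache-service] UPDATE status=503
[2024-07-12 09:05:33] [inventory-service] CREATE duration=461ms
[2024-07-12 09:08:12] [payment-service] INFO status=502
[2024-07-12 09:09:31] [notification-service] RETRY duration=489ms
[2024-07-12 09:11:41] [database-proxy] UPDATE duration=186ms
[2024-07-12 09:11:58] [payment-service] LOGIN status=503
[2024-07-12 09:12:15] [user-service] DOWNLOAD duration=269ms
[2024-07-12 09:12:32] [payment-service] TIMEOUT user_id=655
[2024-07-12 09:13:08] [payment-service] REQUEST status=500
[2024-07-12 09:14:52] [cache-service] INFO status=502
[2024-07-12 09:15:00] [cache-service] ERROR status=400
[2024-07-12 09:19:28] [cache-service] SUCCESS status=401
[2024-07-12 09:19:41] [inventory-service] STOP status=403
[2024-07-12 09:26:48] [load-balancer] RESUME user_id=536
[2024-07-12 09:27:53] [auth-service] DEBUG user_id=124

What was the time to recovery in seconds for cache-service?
268

To calculate recovery time:

1. Find ERROR event for cache-service: 2024-07-12 09:15:00
2. Find next SUCCESS event for cache-service: 2024-07-12 09:19:28
3. Recovery time: 2024-07-12 09:19:28 - 2024-07-12 09:15:00 = 268 seconds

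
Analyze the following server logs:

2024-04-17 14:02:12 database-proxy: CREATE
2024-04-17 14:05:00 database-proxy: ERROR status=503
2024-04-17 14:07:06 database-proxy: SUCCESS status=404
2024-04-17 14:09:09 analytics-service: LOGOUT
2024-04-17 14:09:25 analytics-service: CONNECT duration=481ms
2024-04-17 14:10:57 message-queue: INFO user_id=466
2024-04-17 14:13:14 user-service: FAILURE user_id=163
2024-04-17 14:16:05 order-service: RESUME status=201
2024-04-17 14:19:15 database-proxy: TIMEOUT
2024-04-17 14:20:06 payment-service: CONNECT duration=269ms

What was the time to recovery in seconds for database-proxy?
126

To calculate recovery time:

1. Find ERROR event for database-proxy: 2024-04-17 14:05:00
2. Find next SUCCESS event for database-proxy: 2024-04-17 14:07:06
3. Recovery time: 2024-04-17 14:07:06 - 2024-04-17 14:05:00 = 126 seconds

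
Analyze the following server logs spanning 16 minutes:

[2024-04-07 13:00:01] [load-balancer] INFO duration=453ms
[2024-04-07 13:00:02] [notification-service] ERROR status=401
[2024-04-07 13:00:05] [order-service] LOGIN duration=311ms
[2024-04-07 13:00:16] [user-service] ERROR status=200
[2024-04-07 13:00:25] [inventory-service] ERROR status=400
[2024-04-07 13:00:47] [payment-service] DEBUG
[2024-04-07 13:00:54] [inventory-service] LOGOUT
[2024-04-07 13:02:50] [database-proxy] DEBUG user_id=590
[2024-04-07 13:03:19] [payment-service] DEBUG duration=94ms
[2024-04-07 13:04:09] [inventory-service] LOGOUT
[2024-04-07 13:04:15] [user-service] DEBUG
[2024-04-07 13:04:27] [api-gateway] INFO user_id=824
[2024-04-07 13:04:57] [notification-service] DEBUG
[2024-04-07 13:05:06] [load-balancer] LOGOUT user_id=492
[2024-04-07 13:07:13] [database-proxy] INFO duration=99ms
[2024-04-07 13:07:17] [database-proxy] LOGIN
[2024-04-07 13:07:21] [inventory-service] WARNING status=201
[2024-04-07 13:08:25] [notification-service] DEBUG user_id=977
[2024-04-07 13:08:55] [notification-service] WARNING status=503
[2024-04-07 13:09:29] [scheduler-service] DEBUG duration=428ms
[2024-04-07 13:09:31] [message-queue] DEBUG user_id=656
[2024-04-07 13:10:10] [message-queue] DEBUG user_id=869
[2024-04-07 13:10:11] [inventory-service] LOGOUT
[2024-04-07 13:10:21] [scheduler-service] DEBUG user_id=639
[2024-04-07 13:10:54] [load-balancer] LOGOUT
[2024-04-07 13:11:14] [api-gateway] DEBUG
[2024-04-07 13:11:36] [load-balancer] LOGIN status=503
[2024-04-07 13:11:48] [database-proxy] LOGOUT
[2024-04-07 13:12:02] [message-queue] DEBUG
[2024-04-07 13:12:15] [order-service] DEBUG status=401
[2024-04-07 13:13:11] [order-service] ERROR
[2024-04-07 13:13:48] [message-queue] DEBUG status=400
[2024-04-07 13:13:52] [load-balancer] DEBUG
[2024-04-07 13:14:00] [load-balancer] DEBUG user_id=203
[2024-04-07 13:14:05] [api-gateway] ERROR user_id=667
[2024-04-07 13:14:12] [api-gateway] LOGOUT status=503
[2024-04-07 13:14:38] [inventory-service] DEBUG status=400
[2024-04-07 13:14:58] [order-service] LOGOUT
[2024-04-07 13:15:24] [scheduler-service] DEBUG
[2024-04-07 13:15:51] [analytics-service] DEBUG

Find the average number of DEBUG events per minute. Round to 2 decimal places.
1.19

To calculate the rate:

1. Count total DEBUG events: 19
2. Total time period: 16 minutes
3. Rate = 19 / 16 = 1.19 events per minute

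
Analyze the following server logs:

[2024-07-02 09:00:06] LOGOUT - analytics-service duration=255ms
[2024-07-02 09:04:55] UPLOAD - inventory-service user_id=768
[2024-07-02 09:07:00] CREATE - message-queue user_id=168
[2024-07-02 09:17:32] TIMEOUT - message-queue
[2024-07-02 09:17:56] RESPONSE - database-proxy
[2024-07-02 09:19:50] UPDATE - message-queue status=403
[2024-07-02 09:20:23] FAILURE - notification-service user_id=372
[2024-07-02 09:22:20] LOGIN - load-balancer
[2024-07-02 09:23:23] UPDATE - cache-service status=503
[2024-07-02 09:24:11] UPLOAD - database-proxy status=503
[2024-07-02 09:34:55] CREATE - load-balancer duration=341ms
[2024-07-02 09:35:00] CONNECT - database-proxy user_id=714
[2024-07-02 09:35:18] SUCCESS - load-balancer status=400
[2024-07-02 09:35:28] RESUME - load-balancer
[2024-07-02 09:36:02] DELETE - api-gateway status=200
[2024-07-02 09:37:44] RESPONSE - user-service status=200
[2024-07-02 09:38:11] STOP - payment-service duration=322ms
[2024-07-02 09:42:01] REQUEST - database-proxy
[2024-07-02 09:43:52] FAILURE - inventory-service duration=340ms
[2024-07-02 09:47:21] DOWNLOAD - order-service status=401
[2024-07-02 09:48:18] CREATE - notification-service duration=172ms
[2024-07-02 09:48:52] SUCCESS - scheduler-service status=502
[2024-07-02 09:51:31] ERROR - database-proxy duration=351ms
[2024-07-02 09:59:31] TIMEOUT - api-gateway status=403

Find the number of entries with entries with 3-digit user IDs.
4

To find matching entries:

1. Pattern to match: entries with 3-digit user IDs
2. Scan each log entry for the pattern
3. Count matches: 4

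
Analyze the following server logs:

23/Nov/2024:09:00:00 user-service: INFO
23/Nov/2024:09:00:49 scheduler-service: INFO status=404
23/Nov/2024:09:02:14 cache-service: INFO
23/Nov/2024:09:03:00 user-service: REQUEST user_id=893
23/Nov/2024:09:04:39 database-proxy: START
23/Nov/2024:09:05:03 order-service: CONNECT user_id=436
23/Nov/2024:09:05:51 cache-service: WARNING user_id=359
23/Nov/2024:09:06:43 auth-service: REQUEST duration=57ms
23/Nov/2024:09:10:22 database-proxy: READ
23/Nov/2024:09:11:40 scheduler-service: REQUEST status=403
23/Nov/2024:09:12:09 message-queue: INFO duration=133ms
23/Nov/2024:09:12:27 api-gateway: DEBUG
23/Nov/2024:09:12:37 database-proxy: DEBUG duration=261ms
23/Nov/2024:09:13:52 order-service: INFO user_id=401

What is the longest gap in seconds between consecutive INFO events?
595

To find the longest gap:

1. Extract all INFO events in chronological order
2. Calculate time differences between consecutive events
3. Find the maximum difference
4. Longest gap: 595 seconds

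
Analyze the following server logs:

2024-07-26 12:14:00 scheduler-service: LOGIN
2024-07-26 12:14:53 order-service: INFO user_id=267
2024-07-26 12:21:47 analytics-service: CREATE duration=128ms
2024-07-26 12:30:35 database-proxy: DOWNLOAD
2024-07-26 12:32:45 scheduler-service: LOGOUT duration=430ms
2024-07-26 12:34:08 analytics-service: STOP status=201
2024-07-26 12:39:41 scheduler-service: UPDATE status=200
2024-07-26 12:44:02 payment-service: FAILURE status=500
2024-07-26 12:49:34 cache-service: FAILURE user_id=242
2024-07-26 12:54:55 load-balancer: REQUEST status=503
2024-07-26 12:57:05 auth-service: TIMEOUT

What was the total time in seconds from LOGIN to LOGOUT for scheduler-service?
1125

To calculate state duration:

1. Find LOGIN event for scheduler-service: 2024-07-26 12:14:00
2. Find LOGOUT event for scheduler-service: 2024-07-26 12:32:45
3. Calculate duration: 2024-07-26 12:32:45 - 2024-07-26 12:14:00 = 1125 seconds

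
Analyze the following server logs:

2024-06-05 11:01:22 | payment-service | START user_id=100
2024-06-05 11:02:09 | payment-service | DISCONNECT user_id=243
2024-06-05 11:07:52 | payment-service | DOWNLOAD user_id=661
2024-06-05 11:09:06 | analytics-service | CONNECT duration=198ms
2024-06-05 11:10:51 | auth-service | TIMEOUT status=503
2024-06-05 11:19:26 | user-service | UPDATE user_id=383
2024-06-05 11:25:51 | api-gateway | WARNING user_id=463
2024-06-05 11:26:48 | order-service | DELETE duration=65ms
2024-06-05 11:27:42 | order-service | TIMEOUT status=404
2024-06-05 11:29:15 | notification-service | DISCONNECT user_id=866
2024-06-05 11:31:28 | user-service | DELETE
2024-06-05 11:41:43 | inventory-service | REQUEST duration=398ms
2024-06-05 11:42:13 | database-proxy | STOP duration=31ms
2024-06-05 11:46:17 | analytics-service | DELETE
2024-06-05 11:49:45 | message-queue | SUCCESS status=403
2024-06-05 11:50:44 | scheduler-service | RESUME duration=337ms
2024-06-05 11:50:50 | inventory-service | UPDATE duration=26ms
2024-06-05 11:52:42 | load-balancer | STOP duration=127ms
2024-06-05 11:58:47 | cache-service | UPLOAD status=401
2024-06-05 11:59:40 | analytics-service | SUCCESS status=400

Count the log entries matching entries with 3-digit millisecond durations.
4

To find matching entries:

1. Pattern to match: entries with 3-digit millisecond durations
2. Scan each log entry for the pattern
3. Count matches: 4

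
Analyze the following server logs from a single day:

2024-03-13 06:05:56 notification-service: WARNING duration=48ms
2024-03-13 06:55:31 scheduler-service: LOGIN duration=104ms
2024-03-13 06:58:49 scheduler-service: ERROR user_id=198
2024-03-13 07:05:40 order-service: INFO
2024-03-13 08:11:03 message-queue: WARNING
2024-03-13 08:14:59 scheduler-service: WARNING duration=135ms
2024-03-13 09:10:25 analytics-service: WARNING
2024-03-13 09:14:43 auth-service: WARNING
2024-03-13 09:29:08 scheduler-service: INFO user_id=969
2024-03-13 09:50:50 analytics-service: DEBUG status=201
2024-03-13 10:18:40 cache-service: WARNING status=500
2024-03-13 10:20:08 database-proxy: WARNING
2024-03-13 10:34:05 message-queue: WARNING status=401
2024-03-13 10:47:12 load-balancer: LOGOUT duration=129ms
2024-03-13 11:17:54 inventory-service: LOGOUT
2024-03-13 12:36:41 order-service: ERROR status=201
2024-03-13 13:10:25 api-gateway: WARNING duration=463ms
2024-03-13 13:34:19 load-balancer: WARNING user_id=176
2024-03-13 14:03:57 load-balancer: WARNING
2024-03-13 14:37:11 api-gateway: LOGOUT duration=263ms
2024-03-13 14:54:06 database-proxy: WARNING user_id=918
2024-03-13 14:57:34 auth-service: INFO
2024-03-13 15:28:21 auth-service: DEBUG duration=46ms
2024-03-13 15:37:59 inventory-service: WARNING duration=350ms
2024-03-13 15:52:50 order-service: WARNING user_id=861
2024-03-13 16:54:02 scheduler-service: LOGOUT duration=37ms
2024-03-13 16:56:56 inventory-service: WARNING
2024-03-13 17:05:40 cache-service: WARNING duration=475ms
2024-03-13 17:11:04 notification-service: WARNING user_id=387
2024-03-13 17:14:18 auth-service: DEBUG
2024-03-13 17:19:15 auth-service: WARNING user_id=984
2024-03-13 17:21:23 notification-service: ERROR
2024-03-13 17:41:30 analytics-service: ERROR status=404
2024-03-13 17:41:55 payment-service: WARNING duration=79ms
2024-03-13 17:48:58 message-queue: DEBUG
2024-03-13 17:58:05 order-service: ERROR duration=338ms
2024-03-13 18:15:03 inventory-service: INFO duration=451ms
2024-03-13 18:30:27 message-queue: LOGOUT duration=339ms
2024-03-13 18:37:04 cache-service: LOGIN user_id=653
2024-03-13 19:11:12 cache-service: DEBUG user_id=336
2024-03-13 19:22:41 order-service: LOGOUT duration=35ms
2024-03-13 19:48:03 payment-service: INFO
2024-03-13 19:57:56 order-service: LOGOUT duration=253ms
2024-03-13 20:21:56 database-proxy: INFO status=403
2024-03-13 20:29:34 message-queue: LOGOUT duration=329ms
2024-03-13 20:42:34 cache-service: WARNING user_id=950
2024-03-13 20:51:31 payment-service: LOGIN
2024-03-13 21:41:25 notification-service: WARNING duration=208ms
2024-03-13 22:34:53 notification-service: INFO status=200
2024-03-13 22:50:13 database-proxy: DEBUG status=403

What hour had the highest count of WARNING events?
17

To find the peak hour:

1. Group all WARNING events by hour
2. Count events in each hour
3. Find hour with maximum count
4. Peak hour: 17 (with 4 events)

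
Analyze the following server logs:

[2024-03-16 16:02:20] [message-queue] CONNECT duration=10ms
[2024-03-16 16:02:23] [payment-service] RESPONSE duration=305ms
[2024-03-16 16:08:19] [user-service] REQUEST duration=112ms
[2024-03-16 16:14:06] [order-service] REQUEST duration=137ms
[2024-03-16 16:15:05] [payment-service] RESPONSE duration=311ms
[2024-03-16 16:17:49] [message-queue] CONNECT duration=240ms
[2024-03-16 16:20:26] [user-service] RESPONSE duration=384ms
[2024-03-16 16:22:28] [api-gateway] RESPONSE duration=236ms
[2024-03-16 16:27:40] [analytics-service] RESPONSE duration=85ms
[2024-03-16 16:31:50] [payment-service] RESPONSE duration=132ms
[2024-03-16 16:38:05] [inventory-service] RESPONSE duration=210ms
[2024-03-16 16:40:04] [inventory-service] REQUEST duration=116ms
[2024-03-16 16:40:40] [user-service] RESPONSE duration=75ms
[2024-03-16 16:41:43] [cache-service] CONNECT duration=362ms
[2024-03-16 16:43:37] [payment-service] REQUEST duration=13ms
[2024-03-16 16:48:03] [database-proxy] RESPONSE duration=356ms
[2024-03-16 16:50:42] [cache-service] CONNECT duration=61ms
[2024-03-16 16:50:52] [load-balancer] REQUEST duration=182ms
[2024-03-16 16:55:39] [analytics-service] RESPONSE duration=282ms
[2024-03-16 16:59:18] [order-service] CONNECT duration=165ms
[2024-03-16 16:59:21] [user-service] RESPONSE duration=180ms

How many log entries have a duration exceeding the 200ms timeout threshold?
9

To count timeouts:

1. Threshold: 200ms
2. Extract duration from each log entry
3. Count entries where duration > 200
4. Timeout count: 9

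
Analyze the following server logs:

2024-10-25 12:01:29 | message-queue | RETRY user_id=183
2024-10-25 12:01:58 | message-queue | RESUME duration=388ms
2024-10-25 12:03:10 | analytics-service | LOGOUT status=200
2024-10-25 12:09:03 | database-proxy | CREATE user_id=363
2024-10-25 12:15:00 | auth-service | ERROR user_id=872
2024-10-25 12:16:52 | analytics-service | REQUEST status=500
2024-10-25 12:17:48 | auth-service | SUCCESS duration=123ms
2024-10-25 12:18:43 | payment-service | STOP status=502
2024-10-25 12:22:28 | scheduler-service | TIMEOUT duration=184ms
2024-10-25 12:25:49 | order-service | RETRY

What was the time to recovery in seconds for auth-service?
168

To calculate recovery time:

1. Find ERROR event for auth-service: 2024-10-25 12:15:00
2. Find next SUCCESS event for auth-service: 2024-10-25 12:17:48
3. Recovery time: 2024-10-25 12:17:48 - 2024-10-25 12:15:00 = 168 seconds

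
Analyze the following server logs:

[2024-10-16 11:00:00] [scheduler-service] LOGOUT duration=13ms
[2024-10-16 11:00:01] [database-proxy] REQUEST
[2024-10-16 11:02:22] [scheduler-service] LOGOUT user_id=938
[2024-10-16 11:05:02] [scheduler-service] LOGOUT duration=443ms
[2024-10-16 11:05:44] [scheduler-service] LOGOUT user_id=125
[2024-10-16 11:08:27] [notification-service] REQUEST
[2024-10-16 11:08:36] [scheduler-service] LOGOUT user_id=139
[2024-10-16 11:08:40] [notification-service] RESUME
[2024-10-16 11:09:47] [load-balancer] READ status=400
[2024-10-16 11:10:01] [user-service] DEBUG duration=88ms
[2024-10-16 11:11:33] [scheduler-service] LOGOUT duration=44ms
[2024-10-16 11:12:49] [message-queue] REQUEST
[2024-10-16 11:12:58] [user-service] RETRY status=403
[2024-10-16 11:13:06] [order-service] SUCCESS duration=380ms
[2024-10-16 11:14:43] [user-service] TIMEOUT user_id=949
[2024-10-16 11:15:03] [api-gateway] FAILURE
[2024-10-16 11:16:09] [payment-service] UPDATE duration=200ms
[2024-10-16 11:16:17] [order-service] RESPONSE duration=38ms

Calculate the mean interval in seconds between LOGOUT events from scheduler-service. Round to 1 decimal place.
138.6

To calculate average interval:

1. Find all LOGOUT events for scheduler-service in order
2. Calculate time gaps between consecutive events
3. Compute mean of gaps: 693 / 5 = 138.6 seconds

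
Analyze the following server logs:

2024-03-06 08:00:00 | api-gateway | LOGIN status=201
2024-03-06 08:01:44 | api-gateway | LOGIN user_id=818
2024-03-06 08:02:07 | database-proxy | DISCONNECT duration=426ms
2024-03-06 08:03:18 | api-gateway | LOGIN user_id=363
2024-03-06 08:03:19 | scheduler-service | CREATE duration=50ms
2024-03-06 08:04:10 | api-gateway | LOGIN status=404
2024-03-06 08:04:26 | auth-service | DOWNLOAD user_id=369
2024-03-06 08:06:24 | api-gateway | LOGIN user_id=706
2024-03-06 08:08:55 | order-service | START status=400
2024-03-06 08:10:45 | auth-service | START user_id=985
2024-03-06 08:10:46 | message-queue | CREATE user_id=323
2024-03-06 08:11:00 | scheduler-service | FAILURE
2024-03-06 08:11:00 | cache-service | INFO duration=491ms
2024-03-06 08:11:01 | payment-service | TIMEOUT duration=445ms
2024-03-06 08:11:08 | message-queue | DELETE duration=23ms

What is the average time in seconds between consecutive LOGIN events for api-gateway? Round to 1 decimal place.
96.0

To calculate average interval:

1. Find all LOGIN events for api-gateway in order
2. Calculate time gaps between consecutive events
3. Compute mean of gaps: 384 / 4 = 96.0 seconds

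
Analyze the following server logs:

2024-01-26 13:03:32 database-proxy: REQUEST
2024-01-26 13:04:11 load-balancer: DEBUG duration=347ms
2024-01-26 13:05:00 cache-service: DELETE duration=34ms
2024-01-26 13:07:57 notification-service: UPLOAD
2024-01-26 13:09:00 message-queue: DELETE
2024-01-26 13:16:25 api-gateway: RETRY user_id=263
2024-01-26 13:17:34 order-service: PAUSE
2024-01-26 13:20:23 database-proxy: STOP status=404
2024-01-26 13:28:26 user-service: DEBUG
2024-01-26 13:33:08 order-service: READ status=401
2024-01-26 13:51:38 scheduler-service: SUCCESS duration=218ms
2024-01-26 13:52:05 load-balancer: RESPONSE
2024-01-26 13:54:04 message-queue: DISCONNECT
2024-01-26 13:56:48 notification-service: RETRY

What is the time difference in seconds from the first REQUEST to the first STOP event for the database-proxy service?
1011

To find the time between events:

1. Locate the first REQUEST event for database-proxy: 2024-01-26 13:03:32
2. Locate the first STOP event for database-proxy: 2024-01-26 13:20:23
3. Calculate the difference: 2024-01-26 13:20:23 - 2024-01-26 13:03:32 = 1011 seconds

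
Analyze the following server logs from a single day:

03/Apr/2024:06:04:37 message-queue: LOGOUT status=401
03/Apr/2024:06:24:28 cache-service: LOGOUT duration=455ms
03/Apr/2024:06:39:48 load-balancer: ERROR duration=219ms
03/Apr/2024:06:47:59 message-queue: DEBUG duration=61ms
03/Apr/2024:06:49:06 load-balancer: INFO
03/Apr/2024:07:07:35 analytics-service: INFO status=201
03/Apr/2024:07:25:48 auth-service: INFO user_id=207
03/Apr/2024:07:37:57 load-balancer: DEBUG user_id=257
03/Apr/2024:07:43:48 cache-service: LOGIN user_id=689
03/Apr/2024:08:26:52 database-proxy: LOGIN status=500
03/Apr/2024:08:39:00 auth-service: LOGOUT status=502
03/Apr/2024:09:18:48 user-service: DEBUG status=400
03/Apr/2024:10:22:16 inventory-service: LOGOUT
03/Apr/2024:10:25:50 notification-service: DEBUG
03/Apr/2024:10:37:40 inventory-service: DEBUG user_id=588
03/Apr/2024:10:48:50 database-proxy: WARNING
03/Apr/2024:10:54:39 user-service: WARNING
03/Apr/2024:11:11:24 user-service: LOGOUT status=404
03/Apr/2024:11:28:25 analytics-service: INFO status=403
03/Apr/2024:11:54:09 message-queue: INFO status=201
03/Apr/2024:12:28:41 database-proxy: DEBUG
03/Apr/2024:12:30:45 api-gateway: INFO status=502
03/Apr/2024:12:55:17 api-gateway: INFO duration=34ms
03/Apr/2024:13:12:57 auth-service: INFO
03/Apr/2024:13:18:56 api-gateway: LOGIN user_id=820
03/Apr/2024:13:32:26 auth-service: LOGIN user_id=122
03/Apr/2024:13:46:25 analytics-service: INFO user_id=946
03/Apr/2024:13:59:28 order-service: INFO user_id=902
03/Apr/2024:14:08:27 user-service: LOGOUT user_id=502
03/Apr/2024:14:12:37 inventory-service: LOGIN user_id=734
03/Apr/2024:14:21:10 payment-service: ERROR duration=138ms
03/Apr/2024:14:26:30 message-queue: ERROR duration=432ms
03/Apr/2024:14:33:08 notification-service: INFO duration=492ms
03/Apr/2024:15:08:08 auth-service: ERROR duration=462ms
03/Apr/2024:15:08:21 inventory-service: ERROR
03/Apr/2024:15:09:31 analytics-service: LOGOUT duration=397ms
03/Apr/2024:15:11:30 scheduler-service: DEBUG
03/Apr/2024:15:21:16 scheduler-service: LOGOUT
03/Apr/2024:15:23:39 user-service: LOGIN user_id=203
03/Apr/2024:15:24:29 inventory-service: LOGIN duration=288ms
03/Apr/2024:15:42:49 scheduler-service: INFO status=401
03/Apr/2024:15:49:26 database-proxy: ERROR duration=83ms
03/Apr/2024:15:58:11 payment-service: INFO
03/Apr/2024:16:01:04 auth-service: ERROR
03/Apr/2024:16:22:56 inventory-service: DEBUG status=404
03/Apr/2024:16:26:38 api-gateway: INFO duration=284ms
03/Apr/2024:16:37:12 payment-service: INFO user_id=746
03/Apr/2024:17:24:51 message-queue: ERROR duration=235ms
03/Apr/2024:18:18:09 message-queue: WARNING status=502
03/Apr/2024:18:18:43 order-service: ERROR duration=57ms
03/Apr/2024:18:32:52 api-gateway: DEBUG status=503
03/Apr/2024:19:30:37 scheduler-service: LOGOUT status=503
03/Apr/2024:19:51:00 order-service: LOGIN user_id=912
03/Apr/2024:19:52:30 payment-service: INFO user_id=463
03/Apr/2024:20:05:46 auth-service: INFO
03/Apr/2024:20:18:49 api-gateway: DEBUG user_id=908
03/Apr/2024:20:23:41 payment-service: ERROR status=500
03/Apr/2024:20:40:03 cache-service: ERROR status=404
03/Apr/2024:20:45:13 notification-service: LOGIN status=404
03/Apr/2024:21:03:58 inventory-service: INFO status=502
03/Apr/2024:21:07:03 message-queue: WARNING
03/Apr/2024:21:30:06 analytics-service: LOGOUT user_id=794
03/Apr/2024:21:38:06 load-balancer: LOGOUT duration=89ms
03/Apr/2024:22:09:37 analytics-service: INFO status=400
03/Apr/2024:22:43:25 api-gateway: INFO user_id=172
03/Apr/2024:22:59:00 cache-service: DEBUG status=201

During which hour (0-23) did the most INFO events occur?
13

To find the peak hour:

1. Group all INFO events by hour
2. Count events in each hour
3. Find hour with maximum count
4. Peak hour: 13 (with 3 events)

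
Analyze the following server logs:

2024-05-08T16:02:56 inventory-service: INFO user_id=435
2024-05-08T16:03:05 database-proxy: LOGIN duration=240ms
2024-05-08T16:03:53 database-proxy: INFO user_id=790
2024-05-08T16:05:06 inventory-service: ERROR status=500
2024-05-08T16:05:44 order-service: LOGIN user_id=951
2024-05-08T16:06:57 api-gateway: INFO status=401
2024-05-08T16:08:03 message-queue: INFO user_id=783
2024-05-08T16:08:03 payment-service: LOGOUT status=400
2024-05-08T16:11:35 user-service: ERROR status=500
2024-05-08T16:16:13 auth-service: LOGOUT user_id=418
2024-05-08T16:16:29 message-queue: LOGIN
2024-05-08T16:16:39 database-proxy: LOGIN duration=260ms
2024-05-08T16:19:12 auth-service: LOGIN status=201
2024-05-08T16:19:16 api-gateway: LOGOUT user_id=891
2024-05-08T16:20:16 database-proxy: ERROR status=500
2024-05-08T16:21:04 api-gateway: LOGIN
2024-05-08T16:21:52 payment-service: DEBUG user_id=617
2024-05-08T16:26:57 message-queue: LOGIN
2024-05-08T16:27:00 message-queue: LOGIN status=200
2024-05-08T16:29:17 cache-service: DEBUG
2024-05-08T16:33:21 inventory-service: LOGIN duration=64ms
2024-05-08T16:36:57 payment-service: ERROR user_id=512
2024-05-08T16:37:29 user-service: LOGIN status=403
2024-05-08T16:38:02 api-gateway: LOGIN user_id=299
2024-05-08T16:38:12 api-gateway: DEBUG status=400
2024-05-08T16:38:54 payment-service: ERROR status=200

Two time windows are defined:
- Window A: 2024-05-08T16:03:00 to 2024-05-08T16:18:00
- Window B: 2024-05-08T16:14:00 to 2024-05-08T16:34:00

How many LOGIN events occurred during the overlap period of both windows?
2

To find overlap events:

1. Window A: 2024-05-08T16:03:00 to 2024-05-08T16:18:00
2. Window B: 2024-05-08T16:14:00 to 2024-05-08T16:34:00
3. Overlap period: 2024-05-08T16:14:00 to 2024-05-08T16:18:00
4. Count LOGIN events in overlap: 2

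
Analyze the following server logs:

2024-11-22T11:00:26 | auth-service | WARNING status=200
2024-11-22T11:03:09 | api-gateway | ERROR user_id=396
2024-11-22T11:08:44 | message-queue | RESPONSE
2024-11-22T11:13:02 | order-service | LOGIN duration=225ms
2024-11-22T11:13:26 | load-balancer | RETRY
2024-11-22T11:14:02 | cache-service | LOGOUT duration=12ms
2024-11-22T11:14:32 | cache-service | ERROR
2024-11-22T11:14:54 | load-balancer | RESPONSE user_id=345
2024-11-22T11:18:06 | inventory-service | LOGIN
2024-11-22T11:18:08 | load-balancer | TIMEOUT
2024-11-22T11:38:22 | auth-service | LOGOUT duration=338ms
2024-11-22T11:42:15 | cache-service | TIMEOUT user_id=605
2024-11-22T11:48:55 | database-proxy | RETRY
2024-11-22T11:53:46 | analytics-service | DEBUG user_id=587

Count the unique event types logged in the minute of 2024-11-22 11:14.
3

To count unique event types:

1. Filter events in the minute starting at 2024-11-22 11:14
2. Extract event types from matching entries
3. Count unique types: 3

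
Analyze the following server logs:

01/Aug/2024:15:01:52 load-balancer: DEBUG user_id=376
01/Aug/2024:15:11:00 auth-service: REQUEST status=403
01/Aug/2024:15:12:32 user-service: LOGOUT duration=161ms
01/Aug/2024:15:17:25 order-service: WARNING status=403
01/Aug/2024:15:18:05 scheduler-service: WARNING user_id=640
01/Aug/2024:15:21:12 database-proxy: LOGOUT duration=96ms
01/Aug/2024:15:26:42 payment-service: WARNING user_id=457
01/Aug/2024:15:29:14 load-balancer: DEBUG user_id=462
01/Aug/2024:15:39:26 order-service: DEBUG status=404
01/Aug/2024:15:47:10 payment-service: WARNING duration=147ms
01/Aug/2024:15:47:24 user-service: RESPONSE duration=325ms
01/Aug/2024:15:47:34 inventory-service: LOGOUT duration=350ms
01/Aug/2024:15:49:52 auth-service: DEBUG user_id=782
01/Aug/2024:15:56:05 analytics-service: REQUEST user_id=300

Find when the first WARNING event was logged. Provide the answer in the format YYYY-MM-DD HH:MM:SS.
2024-08-01 15:17:25

To find the first event:

1. Filter for all WARNING events
2. Sort by timestamp
3. Select the first one
4. Timestamp: 2024-08-01 15:17:25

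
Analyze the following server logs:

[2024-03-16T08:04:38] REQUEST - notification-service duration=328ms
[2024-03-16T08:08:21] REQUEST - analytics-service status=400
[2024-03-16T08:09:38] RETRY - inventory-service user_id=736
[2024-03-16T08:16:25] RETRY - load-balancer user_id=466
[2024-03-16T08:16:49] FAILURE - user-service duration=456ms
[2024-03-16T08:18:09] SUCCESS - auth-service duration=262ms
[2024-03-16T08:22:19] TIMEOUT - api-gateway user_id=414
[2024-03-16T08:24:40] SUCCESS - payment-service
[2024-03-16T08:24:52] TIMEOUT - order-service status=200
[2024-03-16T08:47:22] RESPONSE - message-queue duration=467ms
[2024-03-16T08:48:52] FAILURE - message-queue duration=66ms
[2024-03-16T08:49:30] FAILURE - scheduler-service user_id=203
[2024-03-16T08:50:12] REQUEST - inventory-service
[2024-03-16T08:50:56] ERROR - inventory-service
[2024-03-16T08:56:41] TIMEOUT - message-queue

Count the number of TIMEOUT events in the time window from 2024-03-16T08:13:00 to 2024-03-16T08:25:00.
2

To count events in the time window:

1. Window boundaries: 2024-03-16T08:13:00 to 2024-03-16T08:25:00
2. Filter for TIMEOUT events within this window
3. Count matching events: 2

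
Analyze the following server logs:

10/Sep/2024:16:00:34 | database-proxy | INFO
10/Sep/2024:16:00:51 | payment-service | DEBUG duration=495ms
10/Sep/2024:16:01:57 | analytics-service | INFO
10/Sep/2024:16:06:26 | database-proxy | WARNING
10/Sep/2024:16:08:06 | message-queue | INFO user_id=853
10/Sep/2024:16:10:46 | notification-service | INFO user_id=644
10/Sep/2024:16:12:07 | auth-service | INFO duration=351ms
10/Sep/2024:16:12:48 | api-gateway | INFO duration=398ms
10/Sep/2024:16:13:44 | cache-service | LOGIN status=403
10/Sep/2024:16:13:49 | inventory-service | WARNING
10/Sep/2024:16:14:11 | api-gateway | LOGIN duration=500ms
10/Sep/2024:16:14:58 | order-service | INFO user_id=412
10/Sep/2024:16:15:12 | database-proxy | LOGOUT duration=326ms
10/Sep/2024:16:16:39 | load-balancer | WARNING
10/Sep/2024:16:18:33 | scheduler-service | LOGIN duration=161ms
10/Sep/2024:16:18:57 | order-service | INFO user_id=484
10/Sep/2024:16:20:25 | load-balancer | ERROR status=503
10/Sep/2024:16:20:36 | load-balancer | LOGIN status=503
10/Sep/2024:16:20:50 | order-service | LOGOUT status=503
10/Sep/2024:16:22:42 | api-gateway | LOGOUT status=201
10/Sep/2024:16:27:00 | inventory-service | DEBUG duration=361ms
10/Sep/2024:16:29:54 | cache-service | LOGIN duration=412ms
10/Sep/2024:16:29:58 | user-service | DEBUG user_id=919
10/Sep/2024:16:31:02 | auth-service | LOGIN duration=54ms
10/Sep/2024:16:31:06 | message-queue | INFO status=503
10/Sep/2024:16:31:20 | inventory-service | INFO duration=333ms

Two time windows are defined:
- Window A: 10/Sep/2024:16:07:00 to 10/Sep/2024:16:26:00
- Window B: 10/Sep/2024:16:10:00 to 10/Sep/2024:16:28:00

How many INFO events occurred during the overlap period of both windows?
5

To find overlap events:

1. Window A: 10/Sep/2024:16:07:00 to 10/Sep/2024:16:26:00
2. Window B: 10/Sep/2024:16:10:00 to 10/Sep/2024:16:28:00
3. Overlap period: 10/Sep/2024:16:10:00 to 10/Sep/2024:16:26:00
4. Count INFO events in overlap: 5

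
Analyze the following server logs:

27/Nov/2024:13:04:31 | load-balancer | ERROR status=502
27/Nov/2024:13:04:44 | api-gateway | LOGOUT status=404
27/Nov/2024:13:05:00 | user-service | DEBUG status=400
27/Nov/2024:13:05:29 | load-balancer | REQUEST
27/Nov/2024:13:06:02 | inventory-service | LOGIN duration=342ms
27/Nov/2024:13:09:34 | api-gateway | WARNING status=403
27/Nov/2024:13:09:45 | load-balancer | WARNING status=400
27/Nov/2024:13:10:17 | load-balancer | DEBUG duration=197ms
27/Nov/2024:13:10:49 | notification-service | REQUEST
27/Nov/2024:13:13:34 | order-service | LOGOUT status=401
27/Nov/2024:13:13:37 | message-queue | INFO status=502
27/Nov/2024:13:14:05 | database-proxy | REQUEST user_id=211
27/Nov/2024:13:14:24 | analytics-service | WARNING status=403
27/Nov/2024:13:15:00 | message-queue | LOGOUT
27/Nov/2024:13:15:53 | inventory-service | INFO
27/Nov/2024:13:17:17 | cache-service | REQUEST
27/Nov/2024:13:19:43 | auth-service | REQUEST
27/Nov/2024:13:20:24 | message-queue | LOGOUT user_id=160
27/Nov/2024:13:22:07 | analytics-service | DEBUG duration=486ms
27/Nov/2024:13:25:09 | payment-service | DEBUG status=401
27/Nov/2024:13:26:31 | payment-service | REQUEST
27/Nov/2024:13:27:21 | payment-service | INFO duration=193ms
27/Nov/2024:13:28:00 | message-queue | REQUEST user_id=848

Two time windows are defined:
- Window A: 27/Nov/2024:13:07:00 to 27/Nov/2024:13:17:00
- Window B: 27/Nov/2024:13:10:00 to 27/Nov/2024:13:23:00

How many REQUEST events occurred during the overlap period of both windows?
2

To find overlap events:

1. Window A: 27/Nov/2024:13:07:00 to 27/Nov/2024:13:17:00
2. Window B: 27/Nov/2024:13:10:00 to 27/Nov/2024:13:23:00
3. Overlap period: 27/Nov/2024:13:10:00 to 27/Nov/2024:13:17:00
4. Count REQUEST events in overlap: 2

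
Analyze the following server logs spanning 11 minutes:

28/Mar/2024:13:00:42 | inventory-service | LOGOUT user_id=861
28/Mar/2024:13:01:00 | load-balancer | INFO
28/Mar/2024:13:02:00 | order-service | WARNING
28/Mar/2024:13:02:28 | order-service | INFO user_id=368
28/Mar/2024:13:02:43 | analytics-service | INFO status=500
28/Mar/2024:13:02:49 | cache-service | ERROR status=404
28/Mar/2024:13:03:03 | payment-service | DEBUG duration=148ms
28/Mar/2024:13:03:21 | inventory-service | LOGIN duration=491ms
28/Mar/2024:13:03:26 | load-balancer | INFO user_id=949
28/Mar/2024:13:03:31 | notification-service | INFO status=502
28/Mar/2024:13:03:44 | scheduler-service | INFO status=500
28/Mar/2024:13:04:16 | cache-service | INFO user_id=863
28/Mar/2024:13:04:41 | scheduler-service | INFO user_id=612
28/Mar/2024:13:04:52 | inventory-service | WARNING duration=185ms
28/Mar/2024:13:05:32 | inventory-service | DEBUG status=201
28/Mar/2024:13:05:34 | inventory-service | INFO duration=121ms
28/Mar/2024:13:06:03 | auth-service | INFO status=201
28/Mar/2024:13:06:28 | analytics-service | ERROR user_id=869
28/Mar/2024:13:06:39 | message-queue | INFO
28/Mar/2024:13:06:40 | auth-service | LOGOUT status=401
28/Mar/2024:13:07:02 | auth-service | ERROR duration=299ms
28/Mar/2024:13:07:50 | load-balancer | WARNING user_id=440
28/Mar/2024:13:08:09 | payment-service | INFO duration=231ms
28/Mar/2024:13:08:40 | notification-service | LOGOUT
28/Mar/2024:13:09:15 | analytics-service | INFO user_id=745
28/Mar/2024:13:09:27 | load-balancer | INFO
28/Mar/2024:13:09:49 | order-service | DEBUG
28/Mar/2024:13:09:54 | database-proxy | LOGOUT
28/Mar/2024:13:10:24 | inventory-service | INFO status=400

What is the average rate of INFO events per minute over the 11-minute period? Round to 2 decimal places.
1.36

To calculate the rate:

1. Count total INFO events: 15
2. Total time period: 11 minutes
3. Rate = 15 / 11 = 1.36 events per minute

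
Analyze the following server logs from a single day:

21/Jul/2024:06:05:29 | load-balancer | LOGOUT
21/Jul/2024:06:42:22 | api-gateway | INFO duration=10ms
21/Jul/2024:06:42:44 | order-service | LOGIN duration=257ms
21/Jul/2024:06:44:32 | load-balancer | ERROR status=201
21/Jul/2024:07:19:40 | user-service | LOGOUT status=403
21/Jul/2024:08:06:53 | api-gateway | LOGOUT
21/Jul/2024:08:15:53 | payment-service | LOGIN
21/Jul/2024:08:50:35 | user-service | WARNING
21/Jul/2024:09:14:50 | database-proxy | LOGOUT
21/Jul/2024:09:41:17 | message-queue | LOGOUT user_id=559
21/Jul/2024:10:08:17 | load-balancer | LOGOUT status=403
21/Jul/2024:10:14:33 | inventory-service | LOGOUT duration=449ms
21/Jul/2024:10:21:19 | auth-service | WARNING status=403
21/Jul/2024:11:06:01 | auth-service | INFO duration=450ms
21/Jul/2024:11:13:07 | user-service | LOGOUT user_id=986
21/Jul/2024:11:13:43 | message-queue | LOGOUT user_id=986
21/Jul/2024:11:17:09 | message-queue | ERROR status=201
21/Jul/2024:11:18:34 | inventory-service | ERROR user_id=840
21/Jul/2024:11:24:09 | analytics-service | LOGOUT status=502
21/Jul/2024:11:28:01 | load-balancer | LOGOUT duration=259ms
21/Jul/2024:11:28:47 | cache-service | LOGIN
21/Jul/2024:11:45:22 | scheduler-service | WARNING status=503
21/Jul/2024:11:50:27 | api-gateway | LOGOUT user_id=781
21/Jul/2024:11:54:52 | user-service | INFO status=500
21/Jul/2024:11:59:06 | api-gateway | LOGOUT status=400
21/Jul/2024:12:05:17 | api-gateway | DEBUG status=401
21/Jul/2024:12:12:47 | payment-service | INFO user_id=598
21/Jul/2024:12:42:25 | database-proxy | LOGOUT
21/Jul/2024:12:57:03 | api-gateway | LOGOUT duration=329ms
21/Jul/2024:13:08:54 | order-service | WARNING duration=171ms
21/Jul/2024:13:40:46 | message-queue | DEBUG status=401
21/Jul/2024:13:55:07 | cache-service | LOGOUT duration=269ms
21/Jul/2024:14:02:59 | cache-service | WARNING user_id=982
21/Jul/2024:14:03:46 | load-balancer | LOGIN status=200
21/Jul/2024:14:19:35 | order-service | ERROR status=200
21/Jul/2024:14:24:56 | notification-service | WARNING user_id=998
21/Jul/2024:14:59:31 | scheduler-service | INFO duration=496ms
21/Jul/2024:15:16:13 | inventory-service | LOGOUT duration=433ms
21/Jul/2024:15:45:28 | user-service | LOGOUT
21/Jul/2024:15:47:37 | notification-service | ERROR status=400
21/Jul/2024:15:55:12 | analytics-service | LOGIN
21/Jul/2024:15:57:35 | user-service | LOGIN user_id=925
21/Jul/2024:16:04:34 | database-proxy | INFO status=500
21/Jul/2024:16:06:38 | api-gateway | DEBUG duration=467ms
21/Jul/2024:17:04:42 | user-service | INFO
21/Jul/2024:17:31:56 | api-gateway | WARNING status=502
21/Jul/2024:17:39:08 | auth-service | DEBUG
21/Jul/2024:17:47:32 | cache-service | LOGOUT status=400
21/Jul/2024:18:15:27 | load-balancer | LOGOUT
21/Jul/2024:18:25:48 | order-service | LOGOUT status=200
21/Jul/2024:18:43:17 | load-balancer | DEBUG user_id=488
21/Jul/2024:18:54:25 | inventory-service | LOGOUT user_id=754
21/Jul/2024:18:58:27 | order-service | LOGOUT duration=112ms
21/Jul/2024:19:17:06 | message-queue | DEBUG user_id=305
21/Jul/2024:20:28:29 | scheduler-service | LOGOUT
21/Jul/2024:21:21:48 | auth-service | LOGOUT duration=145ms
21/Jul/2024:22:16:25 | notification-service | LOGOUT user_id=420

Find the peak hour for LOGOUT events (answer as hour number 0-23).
11

To find the peak hour:

1. Group all LOGOUT events by hour
2. Count events in each hour
3. Find hour with maximum count
4. Peak hour: 11 (with 6 events)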